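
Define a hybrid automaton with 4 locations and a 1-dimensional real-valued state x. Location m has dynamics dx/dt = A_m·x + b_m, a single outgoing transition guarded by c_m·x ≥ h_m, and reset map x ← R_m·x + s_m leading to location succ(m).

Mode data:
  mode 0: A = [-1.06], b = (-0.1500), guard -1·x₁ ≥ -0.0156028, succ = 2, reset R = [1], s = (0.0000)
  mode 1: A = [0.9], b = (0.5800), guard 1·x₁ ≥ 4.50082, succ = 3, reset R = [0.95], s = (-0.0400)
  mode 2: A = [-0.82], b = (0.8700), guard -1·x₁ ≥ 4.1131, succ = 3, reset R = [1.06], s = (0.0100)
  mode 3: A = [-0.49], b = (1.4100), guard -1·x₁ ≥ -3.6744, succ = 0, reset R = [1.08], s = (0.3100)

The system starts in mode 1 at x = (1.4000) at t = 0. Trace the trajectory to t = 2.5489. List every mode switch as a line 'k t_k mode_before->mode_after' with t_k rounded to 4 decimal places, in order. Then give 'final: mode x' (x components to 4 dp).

Mode 1: guard c·x = 4.5008 hit at Δt = 1.0255 (t = 1.0255), x⁻ = (4.5008) → reset → x⁺ = (4.2358), jump to mode 3
Mode 3: guard c·x = -3.6744 hit at Δt = 1.0883 (t = 2.1138), x⁻ = (3.6744) → reset → x⁺ = (4.2784), jump to mode 0
Mode 0: flow for 0.4351 to horizon, guard not reached → x = (2.6453)

1 1.0255 1->3
2 2.1138 3->0
final: 0 2.6453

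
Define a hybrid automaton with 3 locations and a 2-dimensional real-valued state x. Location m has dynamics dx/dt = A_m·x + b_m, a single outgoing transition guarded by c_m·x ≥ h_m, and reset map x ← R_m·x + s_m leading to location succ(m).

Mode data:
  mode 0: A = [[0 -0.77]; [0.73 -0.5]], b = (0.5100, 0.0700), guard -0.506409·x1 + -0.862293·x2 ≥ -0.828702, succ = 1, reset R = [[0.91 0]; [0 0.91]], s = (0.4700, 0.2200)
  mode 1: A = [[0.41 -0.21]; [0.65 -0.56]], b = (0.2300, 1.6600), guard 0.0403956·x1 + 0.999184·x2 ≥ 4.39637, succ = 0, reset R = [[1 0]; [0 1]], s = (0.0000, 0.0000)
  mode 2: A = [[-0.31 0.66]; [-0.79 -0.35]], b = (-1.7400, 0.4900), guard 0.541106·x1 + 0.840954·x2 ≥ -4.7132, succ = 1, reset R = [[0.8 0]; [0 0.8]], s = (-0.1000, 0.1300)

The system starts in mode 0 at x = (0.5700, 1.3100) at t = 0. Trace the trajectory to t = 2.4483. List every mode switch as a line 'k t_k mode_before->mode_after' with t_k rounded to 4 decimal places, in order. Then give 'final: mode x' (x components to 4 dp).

1 1.3694 0->1
final: 1 0.6755 2.2527

Mode 0: guard c·x = -0.8287 hit at Δt = 1.3694 (t = 1.3694), x⁻ = (0.0744, 0.9173) → reset → x⁺ = (0.5377, 1.0548), jump to mode 1
Mode 1: flow for 1.0789 to horizon, guard not reached → x = (0.6755, 2.2527)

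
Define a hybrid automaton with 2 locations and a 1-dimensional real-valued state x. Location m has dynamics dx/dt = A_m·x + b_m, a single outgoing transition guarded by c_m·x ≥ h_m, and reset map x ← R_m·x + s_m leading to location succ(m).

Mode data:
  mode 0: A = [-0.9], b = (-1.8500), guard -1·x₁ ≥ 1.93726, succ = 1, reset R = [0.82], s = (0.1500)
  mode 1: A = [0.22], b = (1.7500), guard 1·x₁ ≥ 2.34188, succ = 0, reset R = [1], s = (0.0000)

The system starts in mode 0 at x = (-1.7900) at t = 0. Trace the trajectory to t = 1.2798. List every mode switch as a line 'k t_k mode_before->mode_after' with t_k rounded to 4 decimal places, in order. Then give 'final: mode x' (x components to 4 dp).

Mode 0: guard c·x = 1.9373 hit at Δt = 0.8985 (t = 0.8985), x⁻ = (-1.9373) → reset → x⁺ = (-1.4386), jump to mode 1
Mode 1: flow for 0.3813 to horizon, guard not reached → x = (-0.8684)

1 0.8985 0->1
final: 1 -0.8684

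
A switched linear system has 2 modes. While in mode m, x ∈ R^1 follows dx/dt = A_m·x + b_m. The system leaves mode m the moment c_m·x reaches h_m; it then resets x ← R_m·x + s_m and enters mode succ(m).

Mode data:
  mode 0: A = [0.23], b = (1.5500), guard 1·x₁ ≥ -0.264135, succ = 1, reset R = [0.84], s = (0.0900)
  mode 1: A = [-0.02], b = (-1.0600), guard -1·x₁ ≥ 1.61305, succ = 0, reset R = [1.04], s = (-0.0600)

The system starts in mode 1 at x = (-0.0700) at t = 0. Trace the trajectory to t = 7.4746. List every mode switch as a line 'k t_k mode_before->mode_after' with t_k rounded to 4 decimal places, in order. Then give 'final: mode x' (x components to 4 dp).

1 1.4793 1->0
2 2.6019 0->1
3 4.0227 1->0
4 5.1453 0->1
5 6.5661 1->0
final: 0 -0.5753

Mode 1: guard c·x = 1.6131 hit at Δt = 1.4793 (t = 1.4793), x⁻ = (-1.6130) → reset → x⁺ = (-1.7376), jump to mode 0
Mode 0: guard c·x = -0.2641 hit at Δt = 1.1226 (t = 2.6019), x⁻ = (-0.2641) → reset → x⁺ = (-0.1319), jump to mode 1
Mode 1: guard c·x = 1.6131 hit at Δt = 1.4208 (t = 4.0227), x⁻ = (-1.6131) → reset → x⁺ = (-1.7376), jump to mode 0
Mode 0: guard c·x = -0.2641 hit at Δt = 1.1226 (t = 5.1453), x⁻ = (-0.2641) → reset → x⁺ = (-0.1319), jump to mode 1
Mode 1: guard c·x = 1.6131 hit at Δt = 1.4208 (t = 6.5661), x⁻ = (-1.6131) → reset → x⁺ = (-1.7376), jump to mode 0
Mode 0: flow for 0.9085 to horizon, guard not reached → x = (-0.5753)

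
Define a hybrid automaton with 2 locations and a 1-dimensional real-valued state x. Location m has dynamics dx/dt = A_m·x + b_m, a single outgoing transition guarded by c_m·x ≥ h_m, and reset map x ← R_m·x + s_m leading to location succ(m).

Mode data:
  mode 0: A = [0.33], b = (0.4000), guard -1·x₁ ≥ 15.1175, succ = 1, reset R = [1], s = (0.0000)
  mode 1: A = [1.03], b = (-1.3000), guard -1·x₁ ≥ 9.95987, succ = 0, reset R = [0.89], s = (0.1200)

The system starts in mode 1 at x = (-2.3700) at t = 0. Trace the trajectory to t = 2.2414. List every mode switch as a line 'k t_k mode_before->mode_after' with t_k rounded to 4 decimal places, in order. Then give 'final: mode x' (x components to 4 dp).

Mode 1: guard c·x = 9.9599 hit at Δt = 1.0952 (t = 1.0952), x⁻ = (-9.9599) → reset → x⁺ = (-8.7443), jump to mode 0
Mode 0: flow for 1.1462 to horizon, guard not reached → x = (-12.2070)

1 1.0952 1->0
final: 0 -12.2070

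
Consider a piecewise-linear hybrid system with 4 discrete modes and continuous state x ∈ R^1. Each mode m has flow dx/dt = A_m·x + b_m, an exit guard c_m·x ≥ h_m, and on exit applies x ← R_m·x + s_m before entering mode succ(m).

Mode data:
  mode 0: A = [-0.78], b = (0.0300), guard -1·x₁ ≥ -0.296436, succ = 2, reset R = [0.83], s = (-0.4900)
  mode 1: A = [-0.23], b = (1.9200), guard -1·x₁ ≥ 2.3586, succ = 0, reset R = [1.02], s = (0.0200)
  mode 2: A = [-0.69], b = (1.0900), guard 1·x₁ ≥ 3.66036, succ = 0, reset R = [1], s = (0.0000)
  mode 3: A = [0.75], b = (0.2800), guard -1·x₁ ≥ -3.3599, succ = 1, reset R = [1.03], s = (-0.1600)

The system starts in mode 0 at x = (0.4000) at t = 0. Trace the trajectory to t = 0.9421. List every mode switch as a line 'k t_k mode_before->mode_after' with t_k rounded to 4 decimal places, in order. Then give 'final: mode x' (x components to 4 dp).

Mode 0: guard c·x = -0.2964 hit at Δt = 0.4327 (t = 0.4327), x⁻ = (0.2964) → reset → x⁺ = (-0.2440), jump to mode 2
Mode 2: flow for 0.5094 to horizon, guard not reached → x = (0.2965)

1 0.4327 0->2
final: 2 0.2965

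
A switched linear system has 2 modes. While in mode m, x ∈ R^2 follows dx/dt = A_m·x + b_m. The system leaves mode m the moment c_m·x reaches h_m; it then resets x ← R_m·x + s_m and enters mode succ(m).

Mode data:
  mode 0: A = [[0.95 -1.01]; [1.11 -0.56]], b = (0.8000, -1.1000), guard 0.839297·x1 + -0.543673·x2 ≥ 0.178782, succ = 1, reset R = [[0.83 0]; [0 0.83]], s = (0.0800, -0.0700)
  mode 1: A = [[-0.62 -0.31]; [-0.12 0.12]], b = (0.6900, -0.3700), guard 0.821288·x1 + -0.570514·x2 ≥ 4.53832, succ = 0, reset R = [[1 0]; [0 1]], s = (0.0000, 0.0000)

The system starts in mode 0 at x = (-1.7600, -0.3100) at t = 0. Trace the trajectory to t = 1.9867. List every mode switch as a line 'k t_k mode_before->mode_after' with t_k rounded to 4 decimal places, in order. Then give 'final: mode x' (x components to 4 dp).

Mode 0: guard c·x = 0.1788 hit at Δt = 0.8758 (t = 0.8758), x⁻ = (-1.2238, -2.2180) → reset → x⁺ = (-0.9357, -1.9110), jump to mode 1
Mode 1: flow for 1.1109 to horizon, guard not reached → x = (0.6504, -2.6104)

1 0.8758 0->1
final: 1 0.6504 -2.6104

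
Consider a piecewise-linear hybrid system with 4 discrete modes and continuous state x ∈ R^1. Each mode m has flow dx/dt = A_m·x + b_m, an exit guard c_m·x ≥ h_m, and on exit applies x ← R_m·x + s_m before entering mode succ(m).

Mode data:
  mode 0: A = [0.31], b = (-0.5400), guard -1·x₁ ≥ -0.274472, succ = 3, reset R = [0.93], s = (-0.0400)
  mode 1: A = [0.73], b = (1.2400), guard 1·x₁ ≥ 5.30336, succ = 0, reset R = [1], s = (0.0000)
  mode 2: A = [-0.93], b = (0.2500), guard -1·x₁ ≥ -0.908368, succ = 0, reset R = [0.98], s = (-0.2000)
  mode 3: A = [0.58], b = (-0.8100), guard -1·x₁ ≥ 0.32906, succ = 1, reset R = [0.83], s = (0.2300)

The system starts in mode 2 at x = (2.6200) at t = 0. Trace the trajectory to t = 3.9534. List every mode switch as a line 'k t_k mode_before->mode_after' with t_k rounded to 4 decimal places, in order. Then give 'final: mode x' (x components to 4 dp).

Mode 2: guard c·x = -0.9084 hit at Δt = 1.3999 (t = 1.3999), x⁻ = (0.9084) → reset → x⁺ = (0.6902), jump to mode 0
Mode 0: guard c·x = -0.2745 hit at Δt = 1.0745 (t = 2.4744), x⁻ = (0.2745) → reset → x⁺ = (0.2153), jump to mode 3
Mode 3: guard c·x = 0.3291 hit at Δt = 0.6534 (t = 3.1278), x⁻ = (-0.3291) → reset → x⁺ = (-0.0431), jump to mode 1
Mode 1: flow for 0.8256 to horizon, guard not reached → x = (1.3260)

1 1.3999 2->0
2 2.4744 0->3
3 3.1278 3->1
final: 1 1.3260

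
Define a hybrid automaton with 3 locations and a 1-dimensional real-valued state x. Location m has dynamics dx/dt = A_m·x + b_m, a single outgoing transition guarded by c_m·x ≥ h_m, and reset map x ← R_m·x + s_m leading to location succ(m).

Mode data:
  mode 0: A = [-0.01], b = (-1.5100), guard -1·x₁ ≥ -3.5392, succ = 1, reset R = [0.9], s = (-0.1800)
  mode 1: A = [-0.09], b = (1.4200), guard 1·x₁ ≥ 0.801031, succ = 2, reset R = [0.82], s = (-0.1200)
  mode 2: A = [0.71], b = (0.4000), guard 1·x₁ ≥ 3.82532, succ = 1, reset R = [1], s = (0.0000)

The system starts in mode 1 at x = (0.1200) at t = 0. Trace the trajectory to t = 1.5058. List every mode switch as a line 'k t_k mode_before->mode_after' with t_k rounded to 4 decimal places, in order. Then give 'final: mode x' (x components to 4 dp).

Mode 1: guard c·x = 0.8010 hit at Δt = 0.4941 (t = 0.4941), x⁻ = (0.8010) → reset → x⁺ = (0.5368), jump to mode 2
Mode 2: flow for 1.0117 to horizon, guard not reached → x = (1.6931)

1 0.4941 1->2
final: 2 1.6931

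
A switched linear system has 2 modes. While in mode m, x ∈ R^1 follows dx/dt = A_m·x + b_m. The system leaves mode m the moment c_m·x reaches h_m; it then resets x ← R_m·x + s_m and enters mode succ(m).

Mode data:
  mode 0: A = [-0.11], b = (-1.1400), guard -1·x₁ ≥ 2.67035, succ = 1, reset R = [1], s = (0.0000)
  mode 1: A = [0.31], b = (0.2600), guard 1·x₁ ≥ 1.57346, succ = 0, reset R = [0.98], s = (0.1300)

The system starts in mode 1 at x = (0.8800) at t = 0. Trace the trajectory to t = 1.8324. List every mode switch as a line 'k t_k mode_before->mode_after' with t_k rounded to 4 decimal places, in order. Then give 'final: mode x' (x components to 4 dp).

Mode 1: guard c·x = 1.5735 hit at Δt = 1.0934 (t = 1.0934), x⁻ = (1.5735) → reset → x⁺ = (1.6720), jump to mode 0
Mode 0: flow for 0.7390 to horizon, guard not reached → x = (0.7323)

1 1.0934 1->0
final: 0 0.7323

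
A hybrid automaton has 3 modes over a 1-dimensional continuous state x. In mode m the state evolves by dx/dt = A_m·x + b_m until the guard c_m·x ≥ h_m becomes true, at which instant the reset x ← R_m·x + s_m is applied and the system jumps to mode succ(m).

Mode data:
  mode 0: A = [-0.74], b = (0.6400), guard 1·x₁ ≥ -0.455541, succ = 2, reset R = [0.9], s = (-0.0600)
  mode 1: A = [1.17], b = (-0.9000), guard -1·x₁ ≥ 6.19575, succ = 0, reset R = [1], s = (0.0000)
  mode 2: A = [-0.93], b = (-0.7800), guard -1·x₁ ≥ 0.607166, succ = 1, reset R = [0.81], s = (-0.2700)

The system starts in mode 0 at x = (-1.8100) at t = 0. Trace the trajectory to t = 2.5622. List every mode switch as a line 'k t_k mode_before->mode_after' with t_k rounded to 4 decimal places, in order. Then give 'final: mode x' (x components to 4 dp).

1 0.9540 0->2
2 1.4543 2->1
final: 1 -4.8275

Mode 0: guard c·x = -0.4555 hit at Δt = 0.9540 (t = 0.9540), x⁻ = (-0.4555) → reset → x⁺ = (-0.4700), jump to mode 2
Mode 2: guard c·x = 0.6072 hit at Δt = 0.5003 (t = 1.4543), x⁻ = (-0.6072) → reset → x⁺ = (-0.7618), jump to mode 1
Mode 1: flow for 1.1079 to horizon, guard not reached → x = (-4.8275)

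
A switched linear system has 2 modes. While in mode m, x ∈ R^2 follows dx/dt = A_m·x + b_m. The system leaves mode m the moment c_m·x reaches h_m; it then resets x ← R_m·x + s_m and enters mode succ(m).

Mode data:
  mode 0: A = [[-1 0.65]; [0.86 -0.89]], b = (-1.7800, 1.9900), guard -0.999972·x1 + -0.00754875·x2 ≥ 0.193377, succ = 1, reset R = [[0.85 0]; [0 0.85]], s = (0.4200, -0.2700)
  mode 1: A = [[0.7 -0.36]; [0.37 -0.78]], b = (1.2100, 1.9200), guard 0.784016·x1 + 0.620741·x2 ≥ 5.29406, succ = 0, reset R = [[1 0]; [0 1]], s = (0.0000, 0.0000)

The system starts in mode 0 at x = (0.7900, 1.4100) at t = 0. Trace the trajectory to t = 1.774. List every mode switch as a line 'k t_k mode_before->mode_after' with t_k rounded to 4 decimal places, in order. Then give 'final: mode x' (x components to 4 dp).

Mode 0: guard c·x = 0.1934 hit at Δt = 1.4340 (t = 1.4340), x⁻ = (-0.2088, 2.0363) → reset → x⁺ = (0.2426, 1.4609), jump to mode 1
Mode 1: flow for 0.3400 to horizon, guard not reached → x = (0.5515, 1.7383)

1 1.4340 0->1
final: 1 0.5515 1.7383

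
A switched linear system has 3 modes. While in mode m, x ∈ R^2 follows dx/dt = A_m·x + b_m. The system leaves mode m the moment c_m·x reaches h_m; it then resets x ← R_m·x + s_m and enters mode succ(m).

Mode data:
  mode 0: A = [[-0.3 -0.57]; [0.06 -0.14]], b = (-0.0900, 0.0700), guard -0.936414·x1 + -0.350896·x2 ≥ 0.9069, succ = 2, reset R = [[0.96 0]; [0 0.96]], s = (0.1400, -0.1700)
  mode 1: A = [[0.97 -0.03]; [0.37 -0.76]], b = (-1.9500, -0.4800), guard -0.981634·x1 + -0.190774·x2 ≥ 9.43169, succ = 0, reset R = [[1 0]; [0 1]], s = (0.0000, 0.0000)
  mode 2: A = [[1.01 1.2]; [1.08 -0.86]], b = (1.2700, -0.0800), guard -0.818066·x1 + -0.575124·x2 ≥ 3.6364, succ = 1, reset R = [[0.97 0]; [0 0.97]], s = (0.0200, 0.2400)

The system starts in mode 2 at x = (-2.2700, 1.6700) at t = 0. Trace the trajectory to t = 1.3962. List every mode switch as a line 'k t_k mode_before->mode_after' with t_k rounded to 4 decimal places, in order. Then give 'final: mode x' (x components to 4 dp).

Mode 2: guard c·x = 3.6364 hit at Δt = 1.0712 (t = 1.0712), x⁻ = (-3.5081, -1.3328) → reset → x⁺ = (-3.3829, -1.0528), jump to mode 1
Mode 1: flow for 0.3250 to horizon, guard not reached → x = (-5.3676, -1.4257)

1 1.0712 2->1
final: 1 -5.3676 -1.4257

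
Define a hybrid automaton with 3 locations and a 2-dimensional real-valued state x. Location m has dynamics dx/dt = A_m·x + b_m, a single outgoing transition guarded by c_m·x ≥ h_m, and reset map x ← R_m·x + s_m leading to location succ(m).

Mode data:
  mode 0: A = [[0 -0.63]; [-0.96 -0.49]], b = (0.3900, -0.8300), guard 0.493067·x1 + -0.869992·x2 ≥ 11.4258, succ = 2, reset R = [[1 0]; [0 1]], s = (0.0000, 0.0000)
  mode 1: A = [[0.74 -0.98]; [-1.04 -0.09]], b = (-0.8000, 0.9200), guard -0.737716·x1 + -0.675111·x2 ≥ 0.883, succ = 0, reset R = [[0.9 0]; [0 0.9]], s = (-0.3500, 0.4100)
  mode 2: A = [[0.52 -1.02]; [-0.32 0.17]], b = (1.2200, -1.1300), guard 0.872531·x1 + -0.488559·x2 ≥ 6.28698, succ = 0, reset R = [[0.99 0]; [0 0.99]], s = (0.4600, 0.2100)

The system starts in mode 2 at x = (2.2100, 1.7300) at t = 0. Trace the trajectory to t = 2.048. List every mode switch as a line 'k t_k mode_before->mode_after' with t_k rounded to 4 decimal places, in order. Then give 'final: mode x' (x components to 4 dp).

1 1.4768 2->0
final: 0 8.0836 -4.9339

Mode 2: guard c·x = 6.2870 hit at Δt = 1.4768 (t = 1.4768), x⁻ = (6.3270, -1.5688) → reset → x⁺ = (6.7237, -1.3432), jump to mode 0
Mode 0: flow for 0.5712 to horizon, guard not reached → x = (8.0836, -4.9339)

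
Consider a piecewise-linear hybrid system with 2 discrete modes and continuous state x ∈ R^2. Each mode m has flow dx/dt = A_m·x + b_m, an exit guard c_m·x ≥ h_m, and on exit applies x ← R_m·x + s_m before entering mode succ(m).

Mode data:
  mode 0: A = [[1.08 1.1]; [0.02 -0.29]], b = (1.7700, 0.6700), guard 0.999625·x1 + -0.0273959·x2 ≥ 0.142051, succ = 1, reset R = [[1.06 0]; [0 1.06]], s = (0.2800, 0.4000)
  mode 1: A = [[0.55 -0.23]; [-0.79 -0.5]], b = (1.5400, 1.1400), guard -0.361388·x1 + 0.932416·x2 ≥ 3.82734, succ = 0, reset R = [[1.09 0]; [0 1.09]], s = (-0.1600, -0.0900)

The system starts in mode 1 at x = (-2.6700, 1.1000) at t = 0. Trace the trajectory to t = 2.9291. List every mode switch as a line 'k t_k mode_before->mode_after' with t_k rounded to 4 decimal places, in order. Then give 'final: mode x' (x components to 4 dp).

Mode 1: guard c·x = 3.8273 hit at Δt = 0.7798 (t = 0.7798), x⁻ = (-3.0454, 2.9244) → reset → x⁺ = (-3.4795, 3.0976), jump to mode 0
Mode 0: guard c·x = 0.1421 hit at Δt = 1.3122 (t = 2.0920), x⁻ = (0.2190, 2.8069) → reset → x⁺ = (0.5122, 3.3753), jump to mode 1
Mode 1: flow for 0.8371 to horizon, guard not reached → x = (1.7249, 2.4069)

1 0.7798 1->0
2 2.0920 0->1
final: 1 1.7249 2.4069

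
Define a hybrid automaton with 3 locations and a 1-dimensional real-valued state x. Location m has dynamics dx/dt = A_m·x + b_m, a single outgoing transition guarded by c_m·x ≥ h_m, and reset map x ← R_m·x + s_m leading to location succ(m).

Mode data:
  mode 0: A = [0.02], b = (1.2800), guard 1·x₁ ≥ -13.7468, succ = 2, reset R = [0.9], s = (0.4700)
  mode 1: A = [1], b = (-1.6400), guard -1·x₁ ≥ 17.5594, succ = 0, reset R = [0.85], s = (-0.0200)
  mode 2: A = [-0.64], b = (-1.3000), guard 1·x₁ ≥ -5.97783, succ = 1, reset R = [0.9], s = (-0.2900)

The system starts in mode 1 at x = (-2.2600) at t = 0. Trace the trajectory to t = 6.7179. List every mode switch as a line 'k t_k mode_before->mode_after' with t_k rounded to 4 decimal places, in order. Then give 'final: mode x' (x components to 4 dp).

Mode 1: guard c·x = 17.5594 hit at Δt = 1.5939 (t = 1.5939), x⁻ = (-17.5594) → reset → x⁺ = (-14.9455), jump to mode 0
Mode 0: guard c·x = -13.7468 hit at Δt = 1.2071 (t = 2.8010), x⁻ = (-13.7468) → reset → x⁺ = (-11.9021), jump to mode 2
Mode 2: guard c·x = -5.9778 hit at Δt = 1.4324 (t = 4.2334), x⁻ = (-5.9778) → reset → x⁺ = (-5.6700), jump to mode 1
Mode 1: guard c·x = 17.5594 hit at Δt = 0.9656 (t = 5.1990), x⁻ = (-17.5594) → reset → x⁺ = (-14.9455), jump to mode 0
Mode 0: guard c·x = -13.7468 hit at Δt = 1.2071 (t = 6.4061), x⁻ = (-13.7468) → reset → x⁺ = (-11.9021), jump to mode 2
Mode 2: flow for 0.3118 to horizon, guard not reached → x = (-10.1167)

1 1.5939 1->0
2 2.8010 0->2
3 4.2334 2->1
4 5.1990 1->0
5 6.4061 0->2
final: 2 -10.1167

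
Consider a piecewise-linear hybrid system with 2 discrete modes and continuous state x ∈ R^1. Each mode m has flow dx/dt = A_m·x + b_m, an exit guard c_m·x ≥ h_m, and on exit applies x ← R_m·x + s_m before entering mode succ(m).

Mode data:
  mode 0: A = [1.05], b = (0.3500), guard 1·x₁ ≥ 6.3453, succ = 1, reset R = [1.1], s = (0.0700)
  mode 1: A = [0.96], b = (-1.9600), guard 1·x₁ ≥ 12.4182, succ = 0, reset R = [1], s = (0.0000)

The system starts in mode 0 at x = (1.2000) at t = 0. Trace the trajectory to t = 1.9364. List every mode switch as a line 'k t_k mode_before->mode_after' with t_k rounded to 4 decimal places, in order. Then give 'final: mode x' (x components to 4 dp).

1 1.4014 0->1
final: 1 10.4118

Mode 0: guard c·x = 6.3453 hit at Δt = 1.4014 (t = 1.4014), x⁻ = (6.3453) → reset → x⁺ = (7.0498), jump to mode 1
Mode 1: flow for 0.5350 to horizon, guard not reached → x = (10.4118)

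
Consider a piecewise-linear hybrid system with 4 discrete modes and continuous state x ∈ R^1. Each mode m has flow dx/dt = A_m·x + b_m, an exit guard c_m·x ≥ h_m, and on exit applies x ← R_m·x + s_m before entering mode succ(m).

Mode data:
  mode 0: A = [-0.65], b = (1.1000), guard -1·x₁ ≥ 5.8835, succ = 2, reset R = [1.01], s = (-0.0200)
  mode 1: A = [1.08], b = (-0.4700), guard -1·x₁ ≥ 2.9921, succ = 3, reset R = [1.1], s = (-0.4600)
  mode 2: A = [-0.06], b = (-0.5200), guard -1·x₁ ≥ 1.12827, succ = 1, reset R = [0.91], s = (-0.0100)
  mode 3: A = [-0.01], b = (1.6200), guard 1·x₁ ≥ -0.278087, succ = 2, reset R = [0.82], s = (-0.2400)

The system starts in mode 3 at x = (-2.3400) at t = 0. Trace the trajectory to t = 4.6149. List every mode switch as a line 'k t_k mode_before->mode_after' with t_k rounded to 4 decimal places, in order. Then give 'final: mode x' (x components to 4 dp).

Mode 3: guard c·x = -0.2781 hit at Δt = 1.2626 (t = 1.2626), x⁻ = (-0.2781) → reset → x⁺ = (-0.4680), jump to mode 2
Mode 2: guard c·x = 1.1283 hit at Δt = 1.3993 (t = 2.6619), x⁻ = (-1.1283) → reset → x⁺ = (-1.0367), jump to mode 1
Mode 1: guard c·x = 2.9921 hit at Δt = 0.7826 (t = 3.4445), x⁻ = (-2.9921) → reset → x⁺ = (-3.7513), jump to mode 3
Mode 3: flow for 1.1704 to horizon, guard not reached → x = (-1.8227)

1 1.2626 3->2
2 2.6619 2->1
3 3.4445 1->3
final: 3 -1.8227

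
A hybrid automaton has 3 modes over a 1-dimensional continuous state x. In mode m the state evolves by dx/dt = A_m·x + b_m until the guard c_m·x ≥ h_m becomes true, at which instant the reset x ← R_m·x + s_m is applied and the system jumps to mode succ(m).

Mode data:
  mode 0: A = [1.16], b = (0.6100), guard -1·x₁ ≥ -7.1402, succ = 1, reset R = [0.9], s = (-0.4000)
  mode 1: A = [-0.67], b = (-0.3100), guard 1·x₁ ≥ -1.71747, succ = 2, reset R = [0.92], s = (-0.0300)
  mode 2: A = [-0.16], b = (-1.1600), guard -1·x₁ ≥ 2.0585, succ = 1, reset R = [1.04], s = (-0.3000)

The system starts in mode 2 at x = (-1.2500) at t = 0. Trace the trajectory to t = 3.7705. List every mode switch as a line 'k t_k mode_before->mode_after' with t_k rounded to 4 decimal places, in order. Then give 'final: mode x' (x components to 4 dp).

1 0.9046 2->1
2 1.5840 1->2
3 2.1018 2->1
4 2.7812 1->2
5 3.2990 2->1
final: 1 -1.9050

Mode 2: guard c·x = 2.0585 hit at Δt = 0.9046 (t = 0.9046), x⁻ = (-2.0585) → reset → x⁺ = (-2.4408), jump to mode 1
Mode 1: guard c·x = -1.7175 hit at Δt = 0.6794 (t = 1.5840), x⁻ = (-1.7175) → reset → x⁺ = (-1.6101), jump to mode 2
Mode 2: guard c·x = 2.0585 hit at Δt = 0.5178 (t = 2.1018), x⁻ = (-2.0585) → reset → x⁺ = (-2.4408), jump to mode 1
Mode 1: guard c·x = -1.7175 hit at Δt = 0.6794 (t = 2.7812), x⁻ = (-1.7175) → reset → x⁺ = (-1.6101), jump to mode 2
Mode 2: guard c·x = 2.0585 hit at Δt = 0.5178 (t = 3.2990), x⁻ = (-2.0585) → reset → x⁺ = (-2.4408), jump to mode 1
Mode 1: flow for 0.4715 to horizon, guard not reached → x = (-1.9050)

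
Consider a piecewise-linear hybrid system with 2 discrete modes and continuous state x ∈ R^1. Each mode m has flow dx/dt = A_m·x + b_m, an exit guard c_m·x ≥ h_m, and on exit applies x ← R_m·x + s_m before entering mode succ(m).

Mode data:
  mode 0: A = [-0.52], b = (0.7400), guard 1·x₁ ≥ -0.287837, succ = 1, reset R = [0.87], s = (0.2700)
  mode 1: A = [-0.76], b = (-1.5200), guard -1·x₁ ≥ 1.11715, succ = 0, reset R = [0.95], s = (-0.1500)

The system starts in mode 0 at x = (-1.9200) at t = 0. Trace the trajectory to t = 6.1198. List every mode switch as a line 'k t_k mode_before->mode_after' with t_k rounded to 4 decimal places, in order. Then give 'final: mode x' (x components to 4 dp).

1 1.2882 0->1
2 2.3770 1->0
3 3.2070 0->1
4 4.2958 1->0
5 5.1259 0->1
final: 1 -1.0511

Mode 0: guard c·x = -0.2878 hit at Δt = 1.2882 (t = 1.2882), x⁻ = (-0.2878) → reset → x⁺ = (0.0196), jump to mode 1
Mode 1: guard c·x = 1.1172 hit at Δt = 1.0888 (t = 2.3770), x⁻ = (-1.1172) → reset → x⁺ = (-1.2113), jump to mode 0
Mode 0: guard c·x = -0.2878 hit at Δt = 0.8300 (t = 3.2070), x⁻ = (-0.2878) → reset → x⁺ = (0.0196), jump to mode 1
Mode 1: guard c·x = 1.1172 hit at Δt = 1.0888 (t = 4.2958), x⁻ = (-1.1171) → reset → x⁺ = (-1.2113), jump to mode 0
Mode 0: guard c·x = -0.2878 hit at Δt = 0.8300 (t = 5.1259), x⁻ = (-0.2878) → reset → x⁺ = (0.0196), jump to mode 1
Mode 1: flow for 0.9939 to horizon, guard not reached → x = (-1.0511)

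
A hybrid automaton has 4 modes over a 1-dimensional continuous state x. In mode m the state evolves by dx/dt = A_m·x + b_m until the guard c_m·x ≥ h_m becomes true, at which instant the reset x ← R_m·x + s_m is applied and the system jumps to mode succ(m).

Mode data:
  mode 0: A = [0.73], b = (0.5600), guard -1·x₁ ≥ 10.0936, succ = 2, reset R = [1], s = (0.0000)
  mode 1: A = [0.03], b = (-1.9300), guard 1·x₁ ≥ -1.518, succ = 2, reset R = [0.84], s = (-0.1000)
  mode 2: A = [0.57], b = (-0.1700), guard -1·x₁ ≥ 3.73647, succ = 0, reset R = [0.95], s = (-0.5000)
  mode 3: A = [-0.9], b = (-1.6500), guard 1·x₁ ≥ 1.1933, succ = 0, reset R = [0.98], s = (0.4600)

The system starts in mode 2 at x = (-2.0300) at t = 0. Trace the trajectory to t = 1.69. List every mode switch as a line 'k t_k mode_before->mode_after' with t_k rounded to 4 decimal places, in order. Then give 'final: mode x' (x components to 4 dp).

1 0.9646 2->0
final: 0 -6.3414

Mode 2: guard c·x = 3.7365 hit at Δt = 0.9646 (t = 0.9646), x⁻ = (-3.7365) → reset → x⁺ = (-4.0496), jump to mode 0
Mode 0: flow for 0.7254 to horizon, guard not reached → x = (-6.3414)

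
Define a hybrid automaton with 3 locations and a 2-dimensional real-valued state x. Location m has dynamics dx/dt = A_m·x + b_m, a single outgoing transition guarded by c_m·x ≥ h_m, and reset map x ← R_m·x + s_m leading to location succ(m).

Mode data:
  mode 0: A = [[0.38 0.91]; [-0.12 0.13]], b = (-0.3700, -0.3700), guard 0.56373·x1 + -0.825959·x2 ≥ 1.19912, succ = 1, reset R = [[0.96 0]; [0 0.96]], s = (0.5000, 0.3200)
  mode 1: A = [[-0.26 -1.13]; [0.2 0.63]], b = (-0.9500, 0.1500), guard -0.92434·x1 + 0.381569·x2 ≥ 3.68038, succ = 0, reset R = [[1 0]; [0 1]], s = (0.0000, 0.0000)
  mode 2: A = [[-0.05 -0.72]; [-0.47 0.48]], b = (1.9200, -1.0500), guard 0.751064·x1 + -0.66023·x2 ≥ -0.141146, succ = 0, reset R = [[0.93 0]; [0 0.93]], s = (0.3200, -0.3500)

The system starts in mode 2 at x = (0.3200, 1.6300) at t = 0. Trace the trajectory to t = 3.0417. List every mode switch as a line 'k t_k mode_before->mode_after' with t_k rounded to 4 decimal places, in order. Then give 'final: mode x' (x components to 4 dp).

Mode 2: guard c·x = -0.1411 hit at Δt = 0.6595 (t = 0.6595), x⁻ = (0.8796, 1.2144) → reset → x⁺ = (1.1380, 0.7794), jump to mode 0
Mode 0: guard c·x = 1.1991 hit at Δt = 1.5243 (t = 2.1838), x⁻ = (2.1153, -0.0081) → reset → x⁺ = (2.5307, 0.3123), jump to mode 1
Mode 1: flow for 0.8579 to horizon, guard not reached → x = (0.6769, 1.0972)

1 0.6595 2->0
2 2.1838 0->1
final: 1 0.6769 1.0972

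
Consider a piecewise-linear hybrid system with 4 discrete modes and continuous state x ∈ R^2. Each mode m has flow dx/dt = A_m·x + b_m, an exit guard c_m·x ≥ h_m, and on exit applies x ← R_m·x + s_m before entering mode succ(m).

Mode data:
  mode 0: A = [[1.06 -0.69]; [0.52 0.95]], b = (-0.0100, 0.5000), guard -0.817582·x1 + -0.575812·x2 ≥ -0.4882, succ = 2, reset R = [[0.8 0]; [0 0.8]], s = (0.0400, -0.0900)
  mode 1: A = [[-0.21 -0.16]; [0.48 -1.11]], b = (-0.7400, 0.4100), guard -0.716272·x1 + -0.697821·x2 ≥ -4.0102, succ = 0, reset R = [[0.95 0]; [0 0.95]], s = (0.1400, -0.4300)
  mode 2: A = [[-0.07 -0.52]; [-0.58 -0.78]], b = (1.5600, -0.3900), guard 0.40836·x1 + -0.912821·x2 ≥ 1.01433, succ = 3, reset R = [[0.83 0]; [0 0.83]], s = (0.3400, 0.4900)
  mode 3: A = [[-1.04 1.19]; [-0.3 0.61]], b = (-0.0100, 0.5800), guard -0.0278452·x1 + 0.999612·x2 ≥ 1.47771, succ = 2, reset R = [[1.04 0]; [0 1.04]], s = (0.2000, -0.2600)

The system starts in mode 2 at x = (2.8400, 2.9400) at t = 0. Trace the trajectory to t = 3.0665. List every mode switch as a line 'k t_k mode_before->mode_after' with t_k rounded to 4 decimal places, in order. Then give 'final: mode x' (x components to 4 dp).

1 0.7816 2->3
2 2.0698 3->2
3 2.6329 2->3
final: 3 1.8527 0.6725

Mode 2: guard c·x = 1.0143 hit at Δt = 0.7816 (t = 0.7816), x⁻ = (3.2736, 0.3533) → reset → x⁺ = (3.0571, 0.7832), jump to mode 3
Mode 3: guard c·x = 1.4777 hit at Δt = 1.2882 (t = 2.0698), x⁻ = (1.7644, 1.5274) → reset → x⁺ = (2.0350, 1.3285), jump to mode 2
Mode 2: guard c·x = 1.0143 hit at Δt = 0.5631 (t = 2.6329), x⁻ = (2.6275, 0.0642) → reset → x⁺ = (2.5208, 0.5433), jump to mode 3
Mode 3: flow for 0.4336 to horizon, guard not reached → x = (1.8527, 0.6725)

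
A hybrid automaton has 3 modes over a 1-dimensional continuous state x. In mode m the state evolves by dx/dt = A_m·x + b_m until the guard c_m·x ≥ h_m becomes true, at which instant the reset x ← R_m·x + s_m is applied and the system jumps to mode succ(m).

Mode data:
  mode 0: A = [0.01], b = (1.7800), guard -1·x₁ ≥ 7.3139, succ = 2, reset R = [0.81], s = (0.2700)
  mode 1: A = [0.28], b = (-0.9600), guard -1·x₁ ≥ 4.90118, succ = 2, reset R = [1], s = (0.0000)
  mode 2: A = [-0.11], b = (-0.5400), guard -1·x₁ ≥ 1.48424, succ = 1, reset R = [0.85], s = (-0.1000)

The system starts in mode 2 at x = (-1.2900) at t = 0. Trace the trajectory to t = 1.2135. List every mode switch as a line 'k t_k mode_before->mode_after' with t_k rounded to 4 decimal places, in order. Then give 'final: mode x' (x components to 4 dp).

Mode 2: guard c·x = 1.4842 hit at Δt = 0.5015 (t = 0.5015), x⁻ = (-1.4842) → reset → x⁺ = (-1.3616), jump to mode 1
Mode 1: flow for 0.7120 to horizon, guard not reached → x = (-2.4184)

1 0.5015 2->1
final: 1 -2.4184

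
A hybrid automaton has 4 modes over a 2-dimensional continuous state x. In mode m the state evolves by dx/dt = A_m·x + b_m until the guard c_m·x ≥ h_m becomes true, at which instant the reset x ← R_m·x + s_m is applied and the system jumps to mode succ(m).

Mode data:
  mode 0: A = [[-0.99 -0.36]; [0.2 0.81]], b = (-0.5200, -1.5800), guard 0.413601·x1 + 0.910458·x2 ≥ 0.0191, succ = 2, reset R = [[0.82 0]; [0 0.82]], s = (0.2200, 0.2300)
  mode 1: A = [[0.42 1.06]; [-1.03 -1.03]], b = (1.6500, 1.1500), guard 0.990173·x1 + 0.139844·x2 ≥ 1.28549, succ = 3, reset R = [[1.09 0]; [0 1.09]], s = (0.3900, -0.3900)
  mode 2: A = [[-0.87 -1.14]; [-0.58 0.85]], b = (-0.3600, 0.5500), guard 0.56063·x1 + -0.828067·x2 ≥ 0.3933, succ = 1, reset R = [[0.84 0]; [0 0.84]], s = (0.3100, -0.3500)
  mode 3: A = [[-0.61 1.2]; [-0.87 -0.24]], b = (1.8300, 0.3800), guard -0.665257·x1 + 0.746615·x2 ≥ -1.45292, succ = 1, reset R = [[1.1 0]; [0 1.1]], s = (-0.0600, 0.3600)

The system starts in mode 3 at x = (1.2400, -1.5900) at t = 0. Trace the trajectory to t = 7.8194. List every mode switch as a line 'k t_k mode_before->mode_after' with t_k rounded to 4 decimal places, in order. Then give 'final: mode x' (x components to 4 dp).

Mode 3: guard c·x = -1.4529 hit at Δt = 1.2477 (t = 1.2477), x⁻ = (0.4927, -1.5070) → reset → x⁺ = (0.4819, -1.2977), jump to mode 1
Mode 1: guard c·x = 1.2855 hit at Δt = 0.7513 (t = 1.9990), x⁻ = (1.3667, -0.4847) → reset → x⁺ = (1.8797, -0.9183), jump to mode 3
Mode 3: guard c·x = -1.4529 hit at Δt = 2.1911 (t = 4.1901), x⁻ = (0.5091, -1.4924) → reset → x⁺ = (0.5000, -1.2817), jump to mode 1
Mode 1: guard c·x = 1.2855 hit at Δt = 0.7351 (t = 4.9251), x⁻ = (1.3681, -0.4948) → reset → x⁺ = (1.8813, -0.9294), jump to mode 3
Mode 3: guard c·x = -1.4529 hit at Δt = 2.1806 (t = 7.1057), x⁻ = (0.5072, -1.4940) → reset → x⁺ = (0.4980, -1.2835), jump to mode 1
Mode 1: flow for 0.7137 to horizon, guard not reached → x = (1.3288, -0.5000)

1 1.2477 3->1
2 1.9990 1->3
3 4.1901 3->1
4 4.9251 1->3
5 7.1057 3->1
final: 1 1.3288 -0.5000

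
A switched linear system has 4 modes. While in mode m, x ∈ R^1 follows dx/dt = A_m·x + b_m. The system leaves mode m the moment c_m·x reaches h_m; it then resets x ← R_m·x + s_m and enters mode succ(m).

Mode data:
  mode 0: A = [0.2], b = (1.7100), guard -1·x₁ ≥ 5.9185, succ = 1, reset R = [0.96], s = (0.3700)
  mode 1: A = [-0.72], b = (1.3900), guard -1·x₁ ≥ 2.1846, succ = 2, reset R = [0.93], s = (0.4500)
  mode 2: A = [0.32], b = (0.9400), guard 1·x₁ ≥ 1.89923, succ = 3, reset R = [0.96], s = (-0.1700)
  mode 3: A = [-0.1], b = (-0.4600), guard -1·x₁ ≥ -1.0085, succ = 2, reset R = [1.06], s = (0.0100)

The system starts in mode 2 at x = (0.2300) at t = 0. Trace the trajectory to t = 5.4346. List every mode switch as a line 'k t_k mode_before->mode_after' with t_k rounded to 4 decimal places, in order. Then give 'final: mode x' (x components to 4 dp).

Mode 2: guard c·x = 1.8992 hit at Δt = 1.3228 (t = 1.3228), x⁻ = (1.8992) → reset → x⁺ = (1.6533), jump to mode 3
Mode 3: guard c·x = -1.0085 hit at Δt = 1.0882 (t = 2.4110), x⁻ = (1.0085) → reset → x⁺ = (1.0790), jump to mode 2
Mode 2: guard c·x = 1.8992 hit at Δt = 0.5807 (t = 2.9917), x⁻ = (1.8992) → reset → x⁺ = (1.6533), jump to mode 3
Mode 3: guard c·x = -1.0085 hit at Δt = 1.0882 (t = 4.0799), x⁻ = (1.0085) → reset → x⁺ = (1.0790), jump to mode 2
Mode 2: guard c·x = 1.8992 hit at Δt = 0.5807 (t = 4.6606), x⁻ = (1.8992) → reset → x⁺ = (1.6533), jump to mode 3
Mode 3: flow for 0.7740 to horizon, guard not reached → x = (1.1875)

1 1.3228 2->3
2 2.4110 3->2
3 2.9917 2->3
4 4.0799 3->2
5 4.6606 2->3
final: 3 1.1875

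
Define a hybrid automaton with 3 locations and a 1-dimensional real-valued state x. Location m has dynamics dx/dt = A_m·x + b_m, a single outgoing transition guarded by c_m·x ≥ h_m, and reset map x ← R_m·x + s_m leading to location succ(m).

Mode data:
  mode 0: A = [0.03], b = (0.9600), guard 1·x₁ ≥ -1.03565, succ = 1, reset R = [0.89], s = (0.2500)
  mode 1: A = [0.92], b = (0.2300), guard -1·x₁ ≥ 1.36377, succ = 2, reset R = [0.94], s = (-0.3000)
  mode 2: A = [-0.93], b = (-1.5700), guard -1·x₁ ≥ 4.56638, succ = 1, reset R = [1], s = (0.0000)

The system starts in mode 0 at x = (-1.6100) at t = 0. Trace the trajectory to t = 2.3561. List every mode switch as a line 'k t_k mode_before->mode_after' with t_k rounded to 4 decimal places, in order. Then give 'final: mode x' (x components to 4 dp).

Mode 0: guard c·x = -1.0356 hit at Δt = 0.6241 (t = 0.6241), x⁻ = (-1.0357) → reset → x⁺ = (-0.6717), jump to mode 1
Mode 1: guard c·x = 1.3638 hit at Δt = 1.0556 (t = 1.6797), x⁻ = (-1.3638) → reset → x⁺ = (-1.5819), jump to mode 2
Mode 2: flow for 0.6764 to horizon, guard not reached → x = (-1.6315)

1 0.6241 0->1
2 1.6797 1->2
final: 2 -1.6315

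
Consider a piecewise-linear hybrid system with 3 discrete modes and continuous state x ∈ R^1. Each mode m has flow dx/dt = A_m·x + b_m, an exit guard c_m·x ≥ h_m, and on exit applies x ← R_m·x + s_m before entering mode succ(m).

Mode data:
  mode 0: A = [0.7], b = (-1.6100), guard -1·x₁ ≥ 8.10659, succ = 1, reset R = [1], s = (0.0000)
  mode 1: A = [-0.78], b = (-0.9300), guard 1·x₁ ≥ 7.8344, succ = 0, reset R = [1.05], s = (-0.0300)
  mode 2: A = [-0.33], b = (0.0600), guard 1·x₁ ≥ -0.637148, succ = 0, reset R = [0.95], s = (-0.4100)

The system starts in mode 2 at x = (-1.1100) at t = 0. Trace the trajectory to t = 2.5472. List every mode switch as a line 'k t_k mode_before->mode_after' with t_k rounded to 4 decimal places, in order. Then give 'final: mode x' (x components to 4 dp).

1 1.3811 2->0
final: 0 -5.1993

Mode 2: guard c·x = -0.6371 hit at Δt = 1.3811 (t = 1.3811), x⁻ = (-0.6371) → reset → x⁺ = (-1.0153), jump to mode 0
Mode 0: flow for 1.1661 to horizon, guard not reached → x = (-5.1993)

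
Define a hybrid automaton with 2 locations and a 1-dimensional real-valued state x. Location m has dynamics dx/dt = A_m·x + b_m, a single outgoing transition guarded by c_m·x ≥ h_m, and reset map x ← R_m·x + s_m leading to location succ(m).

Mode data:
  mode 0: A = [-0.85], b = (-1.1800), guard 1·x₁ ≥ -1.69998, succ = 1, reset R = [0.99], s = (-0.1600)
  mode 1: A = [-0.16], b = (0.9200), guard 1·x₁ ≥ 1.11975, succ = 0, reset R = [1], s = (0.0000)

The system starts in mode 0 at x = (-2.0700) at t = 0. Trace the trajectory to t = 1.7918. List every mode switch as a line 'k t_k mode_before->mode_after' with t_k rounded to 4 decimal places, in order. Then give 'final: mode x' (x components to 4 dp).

1 0.9206 0->1
final: 1 -0.8550

Mode 0: guard c·x = -1.7000 hit at Δt = 0.9206 (t = 0.9206), x⁻ = (-1.7000) → reset → x⁺ = (-1.8430), jump to mode 1
Mode 1: flow for 0.8712 to horizon, guard not reached → x = (-0.8550)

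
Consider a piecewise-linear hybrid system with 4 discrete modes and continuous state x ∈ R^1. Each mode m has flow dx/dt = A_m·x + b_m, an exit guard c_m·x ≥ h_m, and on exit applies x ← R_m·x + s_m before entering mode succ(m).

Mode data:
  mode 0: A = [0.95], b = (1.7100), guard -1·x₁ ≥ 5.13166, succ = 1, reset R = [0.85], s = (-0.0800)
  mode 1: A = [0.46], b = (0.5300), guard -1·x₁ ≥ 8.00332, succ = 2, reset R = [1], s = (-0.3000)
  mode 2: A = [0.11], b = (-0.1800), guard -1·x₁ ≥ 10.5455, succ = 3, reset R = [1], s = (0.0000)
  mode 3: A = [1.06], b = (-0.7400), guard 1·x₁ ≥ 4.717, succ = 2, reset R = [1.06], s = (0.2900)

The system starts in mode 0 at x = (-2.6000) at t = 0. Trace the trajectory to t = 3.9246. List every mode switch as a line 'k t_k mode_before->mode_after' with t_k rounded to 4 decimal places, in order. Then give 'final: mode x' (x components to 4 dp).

Mode 0: guard c·x = 5.1317 hit at Δt = 1.5017 (t = 1.5017), x⁻ = (-5.1317) → reset → x⁺ = (-4.4419), jump to mode 1
Mode 1: guard c·x = 8.0033 hit at Δt = 1.5948 (t = 3.0965), x⁻ = (-8.0033) → reset → x⁺ = (-8.3033), jump to mode 2
Mode 2: flow for 0.8281 to horizon, guard not reached → x = (-9.2513)

1 1.5017 0->1
2 3.0965 1->2
final: 2 -9.2513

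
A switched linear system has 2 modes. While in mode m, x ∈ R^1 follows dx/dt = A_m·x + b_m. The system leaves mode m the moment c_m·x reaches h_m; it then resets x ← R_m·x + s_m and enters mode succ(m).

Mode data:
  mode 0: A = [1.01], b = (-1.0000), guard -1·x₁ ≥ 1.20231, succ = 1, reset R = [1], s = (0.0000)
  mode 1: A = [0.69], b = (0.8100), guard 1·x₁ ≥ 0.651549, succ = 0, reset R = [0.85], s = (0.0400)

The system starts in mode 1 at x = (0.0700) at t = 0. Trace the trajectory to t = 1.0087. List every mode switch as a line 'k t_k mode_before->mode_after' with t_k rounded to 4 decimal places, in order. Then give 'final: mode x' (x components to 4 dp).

Mode 1: guard c·x = 0.6515 hit at Δt = 0.5559 (t = 0.5559), x⁻ = (0.6515) → reset → x⁺ = (0.5938), jump to mode 0
Mode 0: flow for 0.4528 to horizon, guard not reached → x = (0.3640)

1 0.5559 1->0
final: 0 0.3640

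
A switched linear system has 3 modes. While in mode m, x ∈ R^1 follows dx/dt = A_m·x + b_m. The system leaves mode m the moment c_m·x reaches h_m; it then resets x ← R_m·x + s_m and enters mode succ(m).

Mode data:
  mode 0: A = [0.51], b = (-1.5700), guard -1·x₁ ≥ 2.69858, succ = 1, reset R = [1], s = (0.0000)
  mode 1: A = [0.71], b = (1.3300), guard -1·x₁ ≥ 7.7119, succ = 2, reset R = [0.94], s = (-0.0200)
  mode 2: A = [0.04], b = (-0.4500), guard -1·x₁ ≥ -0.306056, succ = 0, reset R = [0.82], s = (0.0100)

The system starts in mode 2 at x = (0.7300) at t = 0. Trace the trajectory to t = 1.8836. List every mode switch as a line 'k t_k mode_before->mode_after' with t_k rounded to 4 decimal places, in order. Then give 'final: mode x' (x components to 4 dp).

Mode 2: guard c·x = -0.3061 hit at Δt = 0.9877 (t = 0.9877), x⁻ = (0.3061) → reset → x⁺ = (0.2610), jump to mode 0
Mode 0: flow for 0.8959 to horizon, guard not reached → x = (-1.3709)

1 0.9877 2->0
final: 0 -1.3709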